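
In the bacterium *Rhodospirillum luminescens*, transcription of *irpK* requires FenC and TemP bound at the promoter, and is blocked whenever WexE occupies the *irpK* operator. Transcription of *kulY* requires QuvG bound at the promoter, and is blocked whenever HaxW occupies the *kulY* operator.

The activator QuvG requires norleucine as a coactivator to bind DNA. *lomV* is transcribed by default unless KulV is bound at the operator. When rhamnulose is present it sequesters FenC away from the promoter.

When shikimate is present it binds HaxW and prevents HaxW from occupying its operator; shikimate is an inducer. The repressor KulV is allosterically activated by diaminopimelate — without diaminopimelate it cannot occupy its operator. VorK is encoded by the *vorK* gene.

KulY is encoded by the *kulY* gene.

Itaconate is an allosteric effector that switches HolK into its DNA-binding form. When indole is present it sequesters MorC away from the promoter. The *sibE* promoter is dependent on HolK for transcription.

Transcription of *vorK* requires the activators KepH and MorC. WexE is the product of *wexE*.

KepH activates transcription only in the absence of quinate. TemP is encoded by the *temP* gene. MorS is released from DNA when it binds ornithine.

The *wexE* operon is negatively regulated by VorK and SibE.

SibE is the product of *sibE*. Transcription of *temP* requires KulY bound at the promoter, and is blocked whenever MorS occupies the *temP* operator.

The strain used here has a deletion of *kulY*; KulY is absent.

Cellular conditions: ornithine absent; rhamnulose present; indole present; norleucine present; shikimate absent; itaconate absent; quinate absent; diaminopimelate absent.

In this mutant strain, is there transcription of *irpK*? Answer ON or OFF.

OFF

Rhamnulose is present, so FenC is inactive.
KulY is non-functional in this strain, so it has no effect.
Ornithine is absent, so MorS is active.
With repressor MorS bound, *temP* is not transcribed.
So TemP is not produced.
Quinate is absent, so KepH is active.
Indole is present, so MorC is inactive.
Required activator MorC is absent, so *vorK* is not transcribed.
So VorK is not produced.
Itaconate is absent, so HolK is inactive.
Required activator HolK is absent, so *sibE* is not transcribed.
So SibE is not produced.
With no repressor bound, *wexE* is transcribed.
So WexE is produced and active.
With repressor WexE bound, *irpK* is not transcribed.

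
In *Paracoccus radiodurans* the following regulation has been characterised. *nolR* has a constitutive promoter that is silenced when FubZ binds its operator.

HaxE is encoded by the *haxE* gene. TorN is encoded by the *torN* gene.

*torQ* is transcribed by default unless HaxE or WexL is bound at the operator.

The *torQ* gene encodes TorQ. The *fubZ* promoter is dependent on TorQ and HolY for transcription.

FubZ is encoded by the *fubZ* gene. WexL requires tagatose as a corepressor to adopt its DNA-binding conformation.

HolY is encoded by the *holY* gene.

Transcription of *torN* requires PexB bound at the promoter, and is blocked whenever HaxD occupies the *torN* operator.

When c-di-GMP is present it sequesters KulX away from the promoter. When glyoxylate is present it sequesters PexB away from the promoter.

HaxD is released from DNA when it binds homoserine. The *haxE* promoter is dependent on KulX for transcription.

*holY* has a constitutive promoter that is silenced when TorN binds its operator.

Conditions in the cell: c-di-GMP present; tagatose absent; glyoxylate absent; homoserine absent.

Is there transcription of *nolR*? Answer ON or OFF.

OFF

c-di-GMP is present, so KulX is inactive.
Required activator KulX is absent, so *haxE* is not transcribed.
So HaxE is not produced.
Tagatose is absent, so WexL is inactive.
With no repressor bound, *torQ* is transcribed.
So TorQ is produced and active.
Homoserine is absent, so HaxD is active.
Glyoxylate is absent, so PexB is active.
With repressor HaxD bound, *torN* is not transcribed.
So TorN is not produced.
With no repressor bound, *holY* is transcribed.
So HolY is produced and active.
No repressor is bound and TorQ and HolY are active, so *fubZ* is transcribed.
So FubZ is produced and active.
With repressor FubZ bound, *nolR* is not transcribed.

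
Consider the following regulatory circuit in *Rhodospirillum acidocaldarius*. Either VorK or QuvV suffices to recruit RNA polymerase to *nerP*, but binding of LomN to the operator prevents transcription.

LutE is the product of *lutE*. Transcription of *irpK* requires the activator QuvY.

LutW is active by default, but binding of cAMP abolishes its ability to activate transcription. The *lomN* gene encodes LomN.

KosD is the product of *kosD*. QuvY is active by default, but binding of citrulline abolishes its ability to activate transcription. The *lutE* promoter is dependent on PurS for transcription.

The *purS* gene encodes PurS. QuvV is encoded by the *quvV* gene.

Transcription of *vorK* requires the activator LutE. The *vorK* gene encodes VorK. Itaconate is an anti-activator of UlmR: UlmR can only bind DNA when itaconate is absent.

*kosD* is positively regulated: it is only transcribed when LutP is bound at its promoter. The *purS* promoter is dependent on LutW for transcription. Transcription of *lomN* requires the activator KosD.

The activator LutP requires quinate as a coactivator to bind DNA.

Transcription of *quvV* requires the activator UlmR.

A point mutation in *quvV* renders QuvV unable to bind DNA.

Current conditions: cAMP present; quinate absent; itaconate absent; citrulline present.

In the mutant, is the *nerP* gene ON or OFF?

OFF

Quinate is absent, so LutP is inactive.
Required activator LutP is absent, so *kosD* is not transcribed.
So KosD is not produced.
Required activator KosD is absent, so *lomN* is not transcribed.
So LomN is not produced.
cAMP is present, so LutW is inactive.
Required activator LutW is absent, so *purS* is not transcribed.
So PurS is not produced.
Required activator PurS is absent, so *lutE* is not transcribed.
So LutE is not produced.
Required activator LutE is absent, so *vorK* is not transcribed.
So VorK is not produced.
QuvV is non-functional in this strain, so it has no effect.
No activator is available at the *nerP* promoter, so *nerP* is not transcribed.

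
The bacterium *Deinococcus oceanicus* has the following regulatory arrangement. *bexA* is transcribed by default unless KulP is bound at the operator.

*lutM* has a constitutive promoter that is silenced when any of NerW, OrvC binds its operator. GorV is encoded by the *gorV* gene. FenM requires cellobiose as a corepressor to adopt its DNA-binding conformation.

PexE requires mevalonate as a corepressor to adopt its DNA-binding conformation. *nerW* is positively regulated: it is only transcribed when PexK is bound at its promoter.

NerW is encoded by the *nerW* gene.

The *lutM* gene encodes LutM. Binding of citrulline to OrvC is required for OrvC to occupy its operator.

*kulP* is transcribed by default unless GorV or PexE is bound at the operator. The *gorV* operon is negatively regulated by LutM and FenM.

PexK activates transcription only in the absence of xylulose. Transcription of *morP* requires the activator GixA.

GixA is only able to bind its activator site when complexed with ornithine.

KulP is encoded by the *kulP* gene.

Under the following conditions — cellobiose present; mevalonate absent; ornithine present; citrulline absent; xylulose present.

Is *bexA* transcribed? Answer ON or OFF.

Xylulose is present, so PexK is inactive.
Required activator PexK is absent, so *nerW* is not transcribed.
So NerW is not produced.
Citrulline is absent, so OrvC is inactive.
With no repressor bound, *lutM* is transcribed.
So LutM is produced and active.
Cellobiose is present, so FenM is active.
With repressor LutM bound, *gorV* is not transcribed.
So GorV is not produced.
Mevalonate is absent, so PexE is inactive.
With no repressor bound, *kulP* is transcribed.
So KulP is produced and active.
With repressor KulP bound, *bexA* is not transcribed.

OFF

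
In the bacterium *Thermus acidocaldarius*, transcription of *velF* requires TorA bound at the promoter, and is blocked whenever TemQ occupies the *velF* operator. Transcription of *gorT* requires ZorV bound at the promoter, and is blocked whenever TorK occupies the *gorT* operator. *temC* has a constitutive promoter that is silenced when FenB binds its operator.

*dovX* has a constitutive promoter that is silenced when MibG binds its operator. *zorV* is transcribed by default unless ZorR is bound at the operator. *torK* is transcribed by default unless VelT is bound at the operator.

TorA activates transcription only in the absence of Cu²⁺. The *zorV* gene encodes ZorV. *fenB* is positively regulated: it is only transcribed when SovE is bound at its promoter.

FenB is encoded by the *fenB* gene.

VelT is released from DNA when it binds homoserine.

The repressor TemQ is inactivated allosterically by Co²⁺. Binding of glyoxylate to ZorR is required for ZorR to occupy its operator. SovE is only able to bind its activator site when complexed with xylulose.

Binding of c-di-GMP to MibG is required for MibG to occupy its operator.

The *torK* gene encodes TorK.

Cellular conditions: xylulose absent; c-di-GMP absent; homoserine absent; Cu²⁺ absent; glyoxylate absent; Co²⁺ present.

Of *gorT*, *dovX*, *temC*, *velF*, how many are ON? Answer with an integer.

Homoserine is absent, so VelT is active.
With repressor VelT bound, *torK* is not transcribed.
So TorK is not produced.
Glyoxylate is absent, so ZorR is inactive.
With no repressor bound, *zorV* is transcribed.
So ZorV is produced and active.
No repressor is bound and ZorV is active, so *gorT* is transcribed.
→ *gorT* is ON.
c-di-GMP is absent, so MibG is inactive.
With no repressor bound, *dovX* is transcribed.
→ *dovX* is ON.
Xylulose is absent, so SovE is inactive.
Required activator SovE is absent, so *fenB* is not transcribed.
So FenB is not produced.
With no repressor bound, *temC* is transcribed.
→ *temC* is ON.
Co²⁺ is present, so TemQ is inactive.
Cu²⁺ is absent, so TorA is active.
No repressor is bound and TorA is active, so *velF* is transcribed.
→ *velF* is ON.
4 of the 4 genes are transcribed.

4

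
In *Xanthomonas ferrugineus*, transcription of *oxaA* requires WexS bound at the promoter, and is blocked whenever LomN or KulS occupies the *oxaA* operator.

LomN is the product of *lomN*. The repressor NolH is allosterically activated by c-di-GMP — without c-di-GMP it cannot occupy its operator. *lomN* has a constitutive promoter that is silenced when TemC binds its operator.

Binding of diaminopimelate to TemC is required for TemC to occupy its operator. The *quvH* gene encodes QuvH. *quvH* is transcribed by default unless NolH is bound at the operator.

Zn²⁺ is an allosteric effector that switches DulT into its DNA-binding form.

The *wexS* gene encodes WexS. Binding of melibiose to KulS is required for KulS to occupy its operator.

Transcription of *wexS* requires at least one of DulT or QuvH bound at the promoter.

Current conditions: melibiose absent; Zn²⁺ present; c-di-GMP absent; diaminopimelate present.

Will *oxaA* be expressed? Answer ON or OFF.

Diaminopimelate is present, so TemC is active.
With repressor TemC bound, *lomN* is not transcribed.
So LomN is not produced.
Melibiose is absent, so KulS is inactive.
Zn²⁺ is present, so DulT is active.
c-di-GMP is absent, so NolH is inactive.
With no repressor bound, *quvH* is transcribed.
So QuvH is produced and active.
Activator DulT is present, so *wexS* is transcribed.
So WexS is produced and active.
No repressor is bound and WexS is active, so *oxaA* is transcribed.

ON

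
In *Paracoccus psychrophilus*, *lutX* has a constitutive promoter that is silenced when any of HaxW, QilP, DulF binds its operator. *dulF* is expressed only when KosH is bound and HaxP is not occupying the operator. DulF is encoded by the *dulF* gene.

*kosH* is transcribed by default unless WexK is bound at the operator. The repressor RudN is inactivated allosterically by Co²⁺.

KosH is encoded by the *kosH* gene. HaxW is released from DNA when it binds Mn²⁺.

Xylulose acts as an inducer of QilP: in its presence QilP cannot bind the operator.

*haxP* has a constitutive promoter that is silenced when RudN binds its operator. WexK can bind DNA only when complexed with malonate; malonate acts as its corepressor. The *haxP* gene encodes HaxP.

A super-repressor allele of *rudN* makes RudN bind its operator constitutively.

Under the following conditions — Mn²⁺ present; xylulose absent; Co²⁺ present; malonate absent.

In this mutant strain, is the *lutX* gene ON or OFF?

Mn²⁺ is present, so HaxW is inactive.
Xylulose is absent, so QilP is active.
RudN is constitutively active in this strain.
With repressor RudN bound, *haxP* is not transcribed.
So HaxP is not produced.
Malonate is absent, so WexK is inactive.
With no repressor bound, *kosH* is transcribed.
So KosH is produced and active.
No repressor is bound and KosH is active, so *dulF* is transcribed.
So DulF is produced and active.
With repressor QilP bound, *lutX* is not transcribed.

OFF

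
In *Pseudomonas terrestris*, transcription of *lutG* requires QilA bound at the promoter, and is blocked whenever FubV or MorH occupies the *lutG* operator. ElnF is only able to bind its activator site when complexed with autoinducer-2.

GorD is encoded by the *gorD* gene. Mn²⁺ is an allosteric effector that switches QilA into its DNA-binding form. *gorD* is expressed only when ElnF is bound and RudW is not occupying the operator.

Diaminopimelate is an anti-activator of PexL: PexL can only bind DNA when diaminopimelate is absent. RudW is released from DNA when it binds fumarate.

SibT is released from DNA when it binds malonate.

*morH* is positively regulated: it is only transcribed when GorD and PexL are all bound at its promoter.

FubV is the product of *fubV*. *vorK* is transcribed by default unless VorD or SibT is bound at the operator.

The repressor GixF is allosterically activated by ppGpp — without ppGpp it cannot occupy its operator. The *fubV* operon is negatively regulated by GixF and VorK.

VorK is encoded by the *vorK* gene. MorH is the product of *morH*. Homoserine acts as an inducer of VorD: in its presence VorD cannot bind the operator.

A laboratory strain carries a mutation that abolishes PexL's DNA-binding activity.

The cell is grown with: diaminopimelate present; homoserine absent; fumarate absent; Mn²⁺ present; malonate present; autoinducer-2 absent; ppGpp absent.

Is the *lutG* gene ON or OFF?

Mn²⁺ is present, so QilA is active.
ppGpp is absent, so GixF is inactive.
Homoserine is absent, so VorD is active.
Malonate is present, so SibT is inactive.
With repressor VorD bound, *vorK* is not transcribed.
So VorK is not produced.
With no repressor bound, *fubV* is transcribed.
So FubV is produced and active.
Autoinducer-2 is absent, so ElnF is inactive.
Fumarate is absent, so RudW is active.
With repressor RudW bound, *gorD* is not transcribed.
So GorD is not produced.
PexL is non-functional in this strain, so it has no effect.
Required activator GorD is absent, so *morH* is not transcribed.
So MorH is not produced.
With repressor FubV bound, *lutG* is not transcribed.

OFF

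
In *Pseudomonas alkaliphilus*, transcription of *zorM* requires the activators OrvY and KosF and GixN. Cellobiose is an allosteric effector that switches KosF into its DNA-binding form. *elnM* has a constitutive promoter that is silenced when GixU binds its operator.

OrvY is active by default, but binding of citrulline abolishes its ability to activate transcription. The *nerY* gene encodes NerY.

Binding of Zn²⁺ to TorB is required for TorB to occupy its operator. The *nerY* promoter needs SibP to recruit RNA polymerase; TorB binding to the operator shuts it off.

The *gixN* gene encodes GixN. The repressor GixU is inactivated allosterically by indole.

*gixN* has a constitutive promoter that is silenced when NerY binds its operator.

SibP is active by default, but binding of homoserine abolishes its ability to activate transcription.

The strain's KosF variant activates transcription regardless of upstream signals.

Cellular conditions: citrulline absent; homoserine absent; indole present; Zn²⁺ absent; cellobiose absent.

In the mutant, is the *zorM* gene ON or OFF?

Citrulline is absent, so OrvY is active.
KosF is constitutively active in this strain.
Homoserine is absent, so SibP is active.
Zn²⁺ is absent, so TorB is inactive.
No repressor is bound and SibP is active, so *nerY* is transcribed.
So NerY is produced and active.
With repressor NerY bound, *gixN* is not transcribed.
So GixN is not produced.
Required activator GixN is absent, so *zorM* is not transcribed.

OFF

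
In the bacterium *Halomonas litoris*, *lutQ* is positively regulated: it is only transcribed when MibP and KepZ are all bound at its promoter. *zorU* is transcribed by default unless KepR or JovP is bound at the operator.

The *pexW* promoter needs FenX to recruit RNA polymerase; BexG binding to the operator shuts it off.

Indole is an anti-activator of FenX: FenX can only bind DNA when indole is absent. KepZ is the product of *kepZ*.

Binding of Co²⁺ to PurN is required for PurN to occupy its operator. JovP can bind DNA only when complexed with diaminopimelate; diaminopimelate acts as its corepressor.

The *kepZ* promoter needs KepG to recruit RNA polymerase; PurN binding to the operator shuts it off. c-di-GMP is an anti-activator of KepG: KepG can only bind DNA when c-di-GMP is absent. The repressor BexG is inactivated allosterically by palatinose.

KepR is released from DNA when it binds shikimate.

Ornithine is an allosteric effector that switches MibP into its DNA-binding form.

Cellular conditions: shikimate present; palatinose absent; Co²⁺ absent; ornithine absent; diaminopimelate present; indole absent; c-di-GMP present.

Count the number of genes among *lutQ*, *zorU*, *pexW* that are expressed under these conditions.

Ornithine is absent, so MibP is inactive.
c-di-GMP is present, so KepG is inactive.
Co²⁺ is absent, so PurN is inactive.
Required activator KepG is absent, so *kepZ* is not transcribed.
So KepZ is not produced.
Required activator MibP is absent, so *lutQ* is not transcribed.
→ *lutQ* is OFF.
Shikimate is present, so KepR is inactive.
Diaminopimelate is present, so JovP is active.
With repressor JovP bound, *zorU* is not transcribed.
→ *zorU* is OFF.
Palatinose is absent, so BexG is active.
Indole is absent, so FenX is active.
With repressor BexG bound, *pexW* is not transcribed.
→ *pexW* is OFF.
0 of the 3 genes are transcribed.

0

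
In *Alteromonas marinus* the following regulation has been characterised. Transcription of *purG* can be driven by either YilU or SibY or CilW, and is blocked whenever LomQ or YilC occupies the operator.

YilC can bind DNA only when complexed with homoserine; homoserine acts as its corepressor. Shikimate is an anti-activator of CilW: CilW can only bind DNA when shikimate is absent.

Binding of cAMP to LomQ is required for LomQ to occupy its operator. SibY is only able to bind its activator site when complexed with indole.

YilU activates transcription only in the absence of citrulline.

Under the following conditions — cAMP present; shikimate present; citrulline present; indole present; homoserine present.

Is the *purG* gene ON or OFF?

OFF

cAMP is present, so LomQ is active.
Citrulline is present, so YilU is inactive.
Indole is present, so SibY is active.
Homoserine is present, so YilC is active.
Shikimate is present, so CilW is inactive.
With repressor LomQ bound, *purG* is not transcribed.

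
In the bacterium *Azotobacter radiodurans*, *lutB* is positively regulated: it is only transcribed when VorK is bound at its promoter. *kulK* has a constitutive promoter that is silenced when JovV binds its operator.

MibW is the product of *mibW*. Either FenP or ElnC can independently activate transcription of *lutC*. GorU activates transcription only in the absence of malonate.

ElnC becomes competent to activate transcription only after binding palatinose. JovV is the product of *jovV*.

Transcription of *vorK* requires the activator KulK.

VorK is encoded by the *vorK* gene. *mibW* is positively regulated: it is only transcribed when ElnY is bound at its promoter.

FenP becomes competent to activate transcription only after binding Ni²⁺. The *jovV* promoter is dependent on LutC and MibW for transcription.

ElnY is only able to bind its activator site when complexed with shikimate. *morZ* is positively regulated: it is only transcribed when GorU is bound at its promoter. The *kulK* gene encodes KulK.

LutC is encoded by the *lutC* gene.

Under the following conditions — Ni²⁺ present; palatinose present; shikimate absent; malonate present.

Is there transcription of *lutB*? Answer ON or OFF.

ON

Ni²⁺ is present, so FenP is active.
Palatinose is present, so ElnC is active.
Activator FenP is present, so *lutC* is transcribed.
So LutC is produced and active.
Shikimate is absent, so ElnY is inactive.
Required activator ElnY is absent, so *mibW* is not transcribed.
So MibW is not produced.
Required activator MibW is absent, so *jovV* is not transcribed.
So JovV is not produced.
With no repressor bound, *kulK* is transcribed.
So KulK is produced and active.
No repressor is bound and KulK is active, so *vorK* is transcribed.
So VorK is produced and active.
No repressor is bound and VorK is active, so *lutB* is transcribed.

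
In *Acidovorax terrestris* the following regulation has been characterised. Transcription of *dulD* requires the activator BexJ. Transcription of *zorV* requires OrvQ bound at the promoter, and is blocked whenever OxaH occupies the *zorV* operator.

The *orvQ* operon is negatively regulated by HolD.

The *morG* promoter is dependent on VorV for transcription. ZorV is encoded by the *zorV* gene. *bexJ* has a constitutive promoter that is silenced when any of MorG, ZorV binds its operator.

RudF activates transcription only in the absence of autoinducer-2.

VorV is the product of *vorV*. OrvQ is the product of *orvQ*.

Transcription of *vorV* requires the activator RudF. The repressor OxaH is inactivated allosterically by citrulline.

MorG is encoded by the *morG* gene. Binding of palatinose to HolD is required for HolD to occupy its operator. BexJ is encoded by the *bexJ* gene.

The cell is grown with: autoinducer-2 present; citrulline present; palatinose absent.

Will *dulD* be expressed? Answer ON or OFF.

OFF

Autoinducer-2 is present, so RudF is inactive.
Required activator RudF is absent, so *vorV* is not transcribed.
So VorV is not produced.
Required activator VorV is absent, so *morG* is not transcribed.
So MorG is not produced.
Palatinose is absent, so HolD is inactive.
With no repressor bound, *orvQ* is transcribed.
So OrvQ is produced and active.
Citrulline is present, so OxaH is inactive.
No repressor is bound and OrvQ is active, so *zorV* is transcribed.
So ZorV is produced and active.
With repressor ZorV bound, *bexJ* is not transcribed.
So BexJ is not produced.
Required activator BexJ is absent, so *dulD* is not transcribed.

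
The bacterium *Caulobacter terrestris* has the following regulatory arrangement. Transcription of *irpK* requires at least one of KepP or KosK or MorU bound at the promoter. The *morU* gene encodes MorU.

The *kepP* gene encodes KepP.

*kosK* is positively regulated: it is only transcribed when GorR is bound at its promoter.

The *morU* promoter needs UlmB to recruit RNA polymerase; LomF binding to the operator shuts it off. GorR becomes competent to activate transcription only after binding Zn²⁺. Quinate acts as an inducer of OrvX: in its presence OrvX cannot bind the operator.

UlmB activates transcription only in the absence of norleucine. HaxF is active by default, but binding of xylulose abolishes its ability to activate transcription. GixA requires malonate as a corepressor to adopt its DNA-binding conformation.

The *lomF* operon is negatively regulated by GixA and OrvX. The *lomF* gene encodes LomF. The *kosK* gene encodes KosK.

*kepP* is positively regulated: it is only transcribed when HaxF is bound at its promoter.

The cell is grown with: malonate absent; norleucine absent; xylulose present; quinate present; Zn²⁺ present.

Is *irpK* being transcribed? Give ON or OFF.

Xylulose is present, so HaxF is inactive.
Required activator HaxF is absent, so *kepP* is not transcribed.
So KepP is not produced.
Zn²⁺ is present, so GorR is active.
No repressor is bound and GorR is active, so *kosK* is transcribed.
So KosK is produced and active.
Norleucine is absent, so UlmB is active.
Malonate is absent, so GixA is inactive.
Quinate is present, so OrvX is inactive.
With no repressor bound, *lomF* is transcribed.
So LomF is produced and active.
With repressor LomF bound, *morU* is not transcribed.
So MorU is not produced.
Activator KosK is present, so *irpK* is transcribed.

ON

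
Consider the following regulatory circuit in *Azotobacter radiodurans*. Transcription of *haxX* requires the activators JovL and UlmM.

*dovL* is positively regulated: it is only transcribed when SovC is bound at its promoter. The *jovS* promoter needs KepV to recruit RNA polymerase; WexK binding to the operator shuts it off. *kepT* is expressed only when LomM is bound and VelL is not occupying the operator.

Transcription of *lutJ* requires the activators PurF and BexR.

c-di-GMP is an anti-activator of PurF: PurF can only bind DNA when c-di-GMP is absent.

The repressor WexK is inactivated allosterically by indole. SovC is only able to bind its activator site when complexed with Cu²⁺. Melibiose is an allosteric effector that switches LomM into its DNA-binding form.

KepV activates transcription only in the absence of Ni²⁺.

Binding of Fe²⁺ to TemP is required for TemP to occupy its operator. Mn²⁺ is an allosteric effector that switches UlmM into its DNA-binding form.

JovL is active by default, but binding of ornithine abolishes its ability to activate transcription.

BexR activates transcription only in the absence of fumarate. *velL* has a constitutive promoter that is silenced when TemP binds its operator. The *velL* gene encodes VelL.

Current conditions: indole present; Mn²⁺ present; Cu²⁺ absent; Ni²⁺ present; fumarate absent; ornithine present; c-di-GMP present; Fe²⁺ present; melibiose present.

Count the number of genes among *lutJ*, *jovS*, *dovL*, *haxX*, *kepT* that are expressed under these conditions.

1

c-di-GMP is present, so PurF is inactive.
Fumarate is absent, so BexR is active.
Required activator PurF is absent, so *lutJ* is not transcribed.
→ *lutJ* is OFF.
Ni²⁺ is present, so KepV is inactive.
Indole is present, so WexK is inactive.
Required activator KepV is absent, so *jovS* is not transcribed.
→ *jovS* is OFF.
Cu²⁺ is absent, so SovC is inactive.
Required activator SovC is absent, so *dovL* is not transcribed.
→ *dovL* is OFF.
Ornithine is present, so JovL is inactive.
Mn²⁺ is present, so UlmM is active.
Required activator JovL is absent, so *haxX* is not transcribed.
→ *haxX* is OFF.
Melibiose is present, so LomM is active.
Fe²⁺ is present, so TemP is active.
With repressor TemP bound, *velL* is not transcribed.
So VelL is not produced.
No repressor is bound and LomM is active, so *kepT* is transcribed.
→ *kepT* is ON.
1 of the 5 genes is transcribed.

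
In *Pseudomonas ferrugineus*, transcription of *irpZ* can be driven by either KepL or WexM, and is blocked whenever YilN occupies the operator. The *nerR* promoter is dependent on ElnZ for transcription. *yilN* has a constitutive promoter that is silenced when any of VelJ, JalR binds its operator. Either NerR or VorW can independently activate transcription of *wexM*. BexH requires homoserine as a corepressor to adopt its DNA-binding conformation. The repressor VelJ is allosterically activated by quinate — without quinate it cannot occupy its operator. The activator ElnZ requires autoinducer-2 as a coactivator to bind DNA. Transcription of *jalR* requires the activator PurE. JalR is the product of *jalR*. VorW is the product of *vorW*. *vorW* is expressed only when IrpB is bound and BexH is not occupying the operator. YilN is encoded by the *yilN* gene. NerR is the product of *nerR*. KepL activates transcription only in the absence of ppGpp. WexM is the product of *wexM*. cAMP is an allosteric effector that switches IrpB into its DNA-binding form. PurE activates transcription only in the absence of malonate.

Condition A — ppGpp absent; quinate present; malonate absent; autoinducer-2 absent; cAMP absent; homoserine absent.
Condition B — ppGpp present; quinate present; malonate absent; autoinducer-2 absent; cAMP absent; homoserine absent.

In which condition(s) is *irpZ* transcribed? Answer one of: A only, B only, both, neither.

Condition A:
ppGpp is absent, so KepL is active.
Quinate is present, so VelJ is active.
Malonate is absent, so PurE is active.
No repressor is bound and PurE is active, so *jalR* is transcribed.
So JalR is produced and active.
With repressor VelJ bound, *yilN* is not transcribed.
So YilN is not produced.
Autoinducer-2 is absent, so ElnZ is inactive.
Required activator ElnZ is absent, so *nerR* is not transcribed.
So NerR is not produced.
cAMP is absent, so IrpB is inactive.
Homoserine is absent, so BexH is inactive.
Required activator IrpB is absent, so *vorW* is not transcribed.
So VorW is not produced.
No activator is available at the *wexM* promoter, so *wexM* is not transcribed.
So WexM is not produced.
Activator KepL is present, so *irpZ* is transcribed.
→ *irpZ* is ON in A.
Condition B:
ppGpp is present, so KepL is inactive.
Quinate is present, so VelJ is active.
Malonate is absent, so PurE is active.
No repressor is bound and PurE is active, so *jalR* is transcribed.
So JalR is produced and active.
With repressor VelJ bound, *yilN* is not transcribed.
So YilN is not produced.
Autoinducer-2 is absent, so ElnZ is inactive.
Required activator ElnZ is absent, so *nerR* is not transcribed.
So NerR is not produced.
cAMP is absent, so IrpB is inactive.
Homoserine is absent, so BexH is inactive.
Required activator IrpB is absent, so *vorW* is not transcribed.
So VorW is not produced.
No activator is available at the *wexM* promoter, so *wexM* is not transcribed.
So WexM is not produced.
No activator is available at the *irpZ* promoter, so *irpZ* is not transcribed.
→ *irpZ* is OFF in B.

A only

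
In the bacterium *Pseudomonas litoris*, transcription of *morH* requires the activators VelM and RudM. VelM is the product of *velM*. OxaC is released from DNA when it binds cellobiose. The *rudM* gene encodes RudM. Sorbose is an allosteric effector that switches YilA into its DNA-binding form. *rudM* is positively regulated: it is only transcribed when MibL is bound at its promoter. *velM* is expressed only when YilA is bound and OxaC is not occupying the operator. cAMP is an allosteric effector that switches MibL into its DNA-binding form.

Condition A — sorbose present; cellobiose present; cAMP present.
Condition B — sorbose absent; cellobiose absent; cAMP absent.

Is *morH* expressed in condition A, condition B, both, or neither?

A only

Condition A:
Sorbose is present, so YilA is active.
Cellobiose is present, so OxaC is inactive.
No repressor is bound and YilA is active, so *velM* is transcribed.
So VelM is produced and active.
cAMP is present, so MibL is active.
No repressor is bound and MibL is active, so *rudM* is transcribed.
So RudM is produced and active.
No repressor is bound and VelM and RudM are active, so *morH* is transcribed.
→ *morH* is ON in A.
Condition B:
Sorbose is absent, so YilA is inactive.
Cellobiose is absent, so OxaC is active.
With repressor OxaC bound, *velM* is not transcribed.
So VelM is not produced.
cAMP is absent, so MibL is inactive.
Required activator MibL is absent, so *rudM* is not transcribed.
So RudM is not produced.
Required activator VelM is absent, so *morH* is not transcribed.
→ *morH* is OFF in B.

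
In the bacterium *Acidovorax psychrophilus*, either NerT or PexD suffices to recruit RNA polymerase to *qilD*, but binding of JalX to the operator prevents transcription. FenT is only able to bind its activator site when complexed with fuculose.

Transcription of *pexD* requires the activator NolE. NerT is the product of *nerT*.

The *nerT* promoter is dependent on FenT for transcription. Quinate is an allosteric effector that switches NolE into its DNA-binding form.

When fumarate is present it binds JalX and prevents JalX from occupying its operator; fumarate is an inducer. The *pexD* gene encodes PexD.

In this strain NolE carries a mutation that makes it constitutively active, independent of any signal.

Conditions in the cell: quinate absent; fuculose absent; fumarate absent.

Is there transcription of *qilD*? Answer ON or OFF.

Fumarate is absent, so JalX is active.
Fuculose is absent, so FenT is inactive.
Required activator FenT is absent, so *nerT* is not transcribed.
So NerT is not produced.
NolE is constitutively active in this strain.
No repressor is bound and NolE is active, so *pexD* is transcribed.
So PexD is produced and active.
With repressor JalX bound, *qilD* is not transcribed.

OFF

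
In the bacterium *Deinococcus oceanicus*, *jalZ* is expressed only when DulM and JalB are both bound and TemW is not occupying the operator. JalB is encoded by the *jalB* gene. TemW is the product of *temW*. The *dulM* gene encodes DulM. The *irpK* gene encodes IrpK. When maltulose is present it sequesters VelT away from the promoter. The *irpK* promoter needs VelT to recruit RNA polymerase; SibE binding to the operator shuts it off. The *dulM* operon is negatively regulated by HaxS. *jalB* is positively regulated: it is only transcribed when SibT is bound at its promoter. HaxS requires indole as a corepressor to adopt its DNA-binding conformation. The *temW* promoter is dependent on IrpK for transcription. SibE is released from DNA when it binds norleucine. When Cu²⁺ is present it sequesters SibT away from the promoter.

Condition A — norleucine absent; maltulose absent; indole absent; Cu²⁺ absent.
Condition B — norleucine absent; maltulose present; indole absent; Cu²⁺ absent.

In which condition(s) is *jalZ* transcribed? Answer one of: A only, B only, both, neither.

Condition A:
Norleucine is absent, so SibE is active.
Maltulose is absent, so VelT is active.
With repressor SibE bound, *irpK* is not transcribed.
So IrpK is not produced.
Required activator IrpK is absent, so *temW* is not transcribed.
So TemW is not produced.
Indole is absent, so HaxS is inactive.
With no repressor bound, *dulM* is transcribed.
So DulM is produced and active.
Cu²⁺ is absent, so SibT is active.
No repressor is bound and SibT is active, so *jalB* is transcribed.
So JalB is produced and active.
No repressor is bound and DulM and JalB are active, so *jalZ* is transcribed.
→ *jalZ* is ON in A.
Condition B:
Norleucine is absent, so SibE is active.
Maltulose is present, so VelT is inactive.
With repressor SibE bound, *irpK* is not transcribed.
So IrpK is not produced.
Required activator IrpK is absent, so *temW* is not transcribed.
So TemW is not produced.
Indole is absent, so HaxS is inactive.
With no repressor bound, *dulM* is transcribed.
So DulM is produced and active.
Cu²⁺ is absent, so SibT is active.
No repressor is bound and SibT is active, so *jalB* is transcribed.
So JalB is produced and active.
No repressor is bound and DulM and JalB are active, so *jalZ* is transcribed.
→ *jalZ* is ON in B.

both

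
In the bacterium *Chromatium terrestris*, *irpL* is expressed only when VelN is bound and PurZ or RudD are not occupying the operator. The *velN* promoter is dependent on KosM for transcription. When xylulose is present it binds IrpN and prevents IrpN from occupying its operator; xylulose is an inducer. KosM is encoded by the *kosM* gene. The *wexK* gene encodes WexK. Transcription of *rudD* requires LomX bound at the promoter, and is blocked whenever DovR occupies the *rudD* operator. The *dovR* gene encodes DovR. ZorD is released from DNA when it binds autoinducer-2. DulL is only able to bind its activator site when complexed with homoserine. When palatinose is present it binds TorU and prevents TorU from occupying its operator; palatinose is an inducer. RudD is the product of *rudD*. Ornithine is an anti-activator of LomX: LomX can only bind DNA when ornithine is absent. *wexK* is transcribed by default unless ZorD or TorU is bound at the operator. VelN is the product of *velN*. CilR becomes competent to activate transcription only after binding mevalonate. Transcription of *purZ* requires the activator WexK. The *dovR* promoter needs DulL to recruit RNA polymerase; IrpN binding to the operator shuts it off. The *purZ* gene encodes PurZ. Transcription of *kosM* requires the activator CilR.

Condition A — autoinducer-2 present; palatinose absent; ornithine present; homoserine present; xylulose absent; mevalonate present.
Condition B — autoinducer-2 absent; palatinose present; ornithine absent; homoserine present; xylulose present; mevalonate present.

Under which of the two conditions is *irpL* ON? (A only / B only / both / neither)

Condition A:
Autoinducer-2 is present, so ZorD is inactive.
Palatinose is absent, so TorU is active.
With repressor TorU bound, *wexK* is not transcribed.
So WexK is not produced.
Required activator WexK is absent, so *purZ* is not transcribed.
So PurZ is not produced.
Ornithine is present, so LomX is inactive.
Homoserine is present, so DulL is active.
Xylulose is absent, so IrpN is active.
With repressor IrpN bound, *dovR* is not transcribed.
So DovR is not produced.
Required activator LomX is absent, so *rudD* is not transcribed.
So RudD is not produced.
Mevalonate is present, so CilR is active.
No repressor is bound and CilR is active, so *kosM* is transcribed.
So KosM is produced and active.
No repressor is bound and KosM is active, so *velN* is transcribed.
So VelN is produced and active.
No repressor is bound and VelN is active, so *irpL* is transcribed.
→ *irpL* is ON in A.
Condition B:
Autoinducer-2 is absent, so ZorD is active.
Palatinose is present, so TorU is inactive.
With repressor ZorD bound, *wexK* is not transcribed.
So WexK is not produced.
Required activator WexK is absent, so *purZ* is not transcribed.
So PurZ is not produced.
Ornithine is absent, so LomX is active.
Homoserine is present, so DulL is active.
Xylulose is present, so IrpN is inactive.
No repressor is bound and DulL is active, so *dovR* is transcribed.
So DovR is produced and active.
With repressor DovR bound, *rudD* is not transcribed.
So RudD is not produced.
Mevalonate is present, so CilR is active.
No repressor is bound and CilR is active, so *kosM* is transcribed.
So KosM is produced and active.
No repressor is bound and KosM is active, so *velN* is transcribed.
So VelN is produced and active.
No repressor is bound and VelN is active, so *irpL* is transcribed.
→ *irpL* is ON in B.

both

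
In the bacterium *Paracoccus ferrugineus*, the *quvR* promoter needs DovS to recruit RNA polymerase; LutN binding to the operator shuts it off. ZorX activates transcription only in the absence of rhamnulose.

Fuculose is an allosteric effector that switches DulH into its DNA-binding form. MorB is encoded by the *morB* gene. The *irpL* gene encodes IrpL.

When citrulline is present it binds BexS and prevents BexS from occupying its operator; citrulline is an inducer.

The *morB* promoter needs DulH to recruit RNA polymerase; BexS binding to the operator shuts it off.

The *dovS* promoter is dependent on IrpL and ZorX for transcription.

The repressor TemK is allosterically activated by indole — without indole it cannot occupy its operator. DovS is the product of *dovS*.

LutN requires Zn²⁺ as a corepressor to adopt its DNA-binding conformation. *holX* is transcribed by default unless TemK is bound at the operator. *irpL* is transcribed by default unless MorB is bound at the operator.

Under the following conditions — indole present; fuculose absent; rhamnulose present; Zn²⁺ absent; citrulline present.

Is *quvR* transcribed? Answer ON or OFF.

OFF

Citrulline is present, so BexS is inactive.
Fuculose is absent, so DulH is inactive.
Required activator DulH is absent, so *morB* is not transcribed.
So MorB is not produced.
With no repressor bound, *irpL* is transcribed.
So IrpL is produced and active.
Rhamnulose is present, so ZorX is inactive.
Required activator ZorX is absent, so *dovS* is not transcribed.
So DovS is not produced.
Zn²⁺ is absent, so LutN is inactive.
Required activator DovS is absent, so *quvR* is not transcribed.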